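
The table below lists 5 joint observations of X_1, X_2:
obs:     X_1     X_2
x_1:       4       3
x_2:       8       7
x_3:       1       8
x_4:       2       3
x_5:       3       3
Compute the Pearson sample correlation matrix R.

Step 1 — column means:
  mean(X_1) = (4 + 8 + 1 + 2 + 3) / 5 = 18/5 = 3.6
  mean(X_2) = (3 + 7 + 8 + 3 + 3) / 5 = 24/5 = 4.8

Step 2 — sample variances and covariances s[i,j] = (1/(n-1)) · Σ_k (x_{k,i} - mean_i) · (x_{k,j} - mean_j), with n-1 = 4:
  s[X_1,X_1] = ((0.4)·(0.4) + (4.4)·(4.4) + (-2.6)·(-2.6) + (-1.6)·(-1.6) + (-0.6)·(-0.6)) / 4 = 29.2/4 = 7.3
  s[X_1,X_2] = ((0.4)·(-1.8) + (4.4)·(2.2) + (-2.6)·(3.2) + (-1.6)·(-1.8) + (-0.6)·(-1.8)) / 4 = 4.6/4 = 1.15
  s[X_2,X_2] = ((-1.8)·(-1.8) + (2.2)·(2.2) + (3.2)·(3.2) + (-1.8)·(-1.8) + (-1.8)·(-1.8)) / 4 = 24.8/4 = 6.2
  Sample standard deviations s_i = √(s[i,i]):
  s(X_1) = √(7.3) = 2.7019
  s(X_2) = √(6.2) = 2.49

Step 3 — r_{ij} = s_{ij} / (s_i · s_j):
  r[X_1,X_1] = 1 (diagonal).
  r[X_1,X_2] = 1.15 / (2.7019 · 2.49) = 1.15 / 6.7276 = 0.1709
  r[X_2,X_2] = 1 (diagonal).

R is symmetric with unit diagonal. Assembling:

R = [[1, 0.1709],
 [0.1709, 1]]


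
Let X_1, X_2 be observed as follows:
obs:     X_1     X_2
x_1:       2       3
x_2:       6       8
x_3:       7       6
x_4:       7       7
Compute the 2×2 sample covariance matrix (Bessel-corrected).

Step 1 — column means:
  mean(X_1) = (2 + 6 + 7 + 7) / 4 = 22/4 = 5.5
  mean(X_2) = (3 + 8 + 6 + 7) / 4 = 24/4 = 6

Step 2 — sample covariance S[i,j] = (1/(n-1)) · Σ_k (x_{k,i} - mean_i) · (x_{k,j} - mean_j), with n-1 = 3.
  S[X_1,X_1] = ((-3.5)·(-3.5) + (0.5)·(0.5) + (1.5)·(1.5) + (1.5)·(1.5)) / 3 = 17/3 = 5.6667
  S[X_1,X_2] = ((-3.5)·(-3) + (0.5)·(2) + (1.5)·(0) + (1.5)·(1)) / 3 = 13/3 = 4.3333
  S[X_2,X_2] = ((-3)·(-3) + (2)·(2) + (0)·(0) + (1)·(1)) / 3 = 14/3 = 4.6667

S is symmetric (S[j,i] = S[i,j]). Assembling:

S = [[5.6667, 4.3333],
 [4.3333, 4.6667]]


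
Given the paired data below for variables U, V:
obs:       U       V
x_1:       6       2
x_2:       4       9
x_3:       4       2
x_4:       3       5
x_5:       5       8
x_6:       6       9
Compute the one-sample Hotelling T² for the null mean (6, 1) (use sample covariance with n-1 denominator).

Step 1 — sample mean vector:
  mean(U) = (6 + 4 + 4 + 3 + 5 + 6) / 6 = 28/6 = 4.6667
  mean(V) = (2 + 9 + 2 + 5 + 8 + 9) / 6 = 35/6 = 5.8333
  x̄ = (4.6667, 5.8333),  deviation x̄ - mu_0 = (4.6667, 5.8333) - (6, 1) = (-1.3333, 4.8333).

Step 2 — sample covariance matrix, S[i,j] = (1/(n-1)) · Σ_k (x_{k,i} - mean_i) · (x_{k,j} - mean_j), divisor n-1 = 5:
  S[U,U] = ((1.3333)·(1.3333) + (-0.6667)·(-0.6667) + (-0.6667)·(-0.6667) + (-1.6667)·(-1.6667) + (0.3333)·(0.3333) + (1.3333)·(1.3333)) / 5 = 7.3333/5 = 1.4667
  S[U,V] = ((1.3333)·(-3.8333) + (-0.6667)·(3.1667) + (-0.6667)·(-3.8333) + (-1.6667)·(-0.8333) + (0.3333)·(2.1667) + (1.3333)·(3.1667)) / 5 = 1.6667/5 = 0.3333
  S[V,V] = ((-3.8333)·(-3.8333) + (3.1667)·(3.1667) + (-3.8333)·(-3.8333) + (-0.8333)·(-0.8333) + (2.1667)·(2.1667) + (3.1667)·(3.1667)) / 5 = 54.8333/5 = 10.9667
  S = [[1.4667, 0.3333],
 [0.3333, 10.9667]].

Step 3 — invert S. det(S) = 1.4667·10.9667 - (0.3333)² = 15.9733.
  S^{-1} = (1/det) · [[d, -b], [-b, a]] = [[0.6866, -0.0209],
 [-0.0209, 0.0918]].

Step 4 — quadratic form (x̄ - mu_0)^T · S^{-1} · (x̄ - mu_0):
  S^{-1} · (x̄ - mu_0) = (-1.0163, 0.4716),
  (x̄ - mu_0)^T · [...] = (-1.3333)·(-1.0163) + (4.8333)·(0.4716) = 3.6345.

Step 5 — scale by n: T² = 6 · 3.6345 = 21.8072.

T² ≈ 21.8072


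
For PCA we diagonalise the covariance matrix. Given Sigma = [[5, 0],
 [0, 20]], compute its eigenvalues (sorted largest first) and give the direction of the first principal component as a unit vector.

Step 1 — characteristic polynomial of 2×2 Sigma:
  det(Sigma - λI) = λ² - trace · λ + det = 0.
  trace = 5 + 20 = 25, det = 5·20 - (0)² = 100.
Step 2 — discriminant:
  Δ = trace² - 4·det = 625 - 400 = 225.
Step 3 — eigenvalues:
  λ = (trace ± √Δ)/2 = (25 ± 15)/2,
  λ_1 = 20,  λ_2 = 5.

Step 4 — unit eigenvector for λ_1: Sigma is diagonal, so its eigenvectors are the coordinate axes. λ_1 = 20 is the diagonal entry on the second coordinate axis, hence
  v_1 = (0, 1) (||v_1|| = 1).

λ_1 = 20,  λ_2 = 5;  v_1 ≈ (0, 1)


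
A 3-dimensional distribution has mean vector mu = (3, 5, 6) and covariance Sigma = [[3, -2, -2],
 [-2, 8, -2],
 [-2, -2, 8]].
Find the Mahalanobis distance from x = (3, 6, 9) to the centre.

Step 1 — centre the observation: (x - mu) = (0, 1, 3).

Step 2 — invert Sigma (cofactor / det for 3×3, or solve directly):
  Sigma^{-1} = [[0.6, 0.2, 0.2],
 [0.2, 0.2, 0.1],
 [0.2, 0.1, 0.2]].

Step 3 — form the quadratic (x - mu)^T · Sigma^{-1} · (x - mu):
  Sigma^{-1} · (x - mu) = (0.8, 0.5, 0.7).
  (x - mu)^T · [Sigma^{-1} · (x - mu)] = (0)·(0.8) + (1)·(0.5) + (3)·(0.7) = 2.6.

Step 4 — take square root: d = √(2.6) ≈ 1.6125.

d(x, mu) = √(2.6) ≈ 1.6125


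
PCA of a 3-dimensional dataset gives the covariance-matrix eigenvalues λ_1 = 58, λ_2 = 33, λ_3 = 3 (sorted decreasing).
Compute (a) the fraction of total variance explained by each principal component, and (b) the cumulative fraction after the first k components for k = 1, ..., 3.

Step 1 — total variance = trace(Sigma) = Σ λ_i = 58 + 33 + 3 = 94.

Step 2 — fraction explained by component i = λ_i / Σ λ:
  PC1: 58/94 = 0.617
  PC2: 33/94 = 0.3511
  PC3: 3/94 = 0.0319

Step 3 — cumulative fraction after k components = (λ_1 + ... + λ_k) / Σ λ:
  k = 1: 58/94 = 0.617
  k = 2: (58 + 33)/94 = 91/94 = 0.9681
  k = 3: (58 + 33 + 3)/94 = 94/94 = 1

Summary (fraction, with percent):

explained: PC1 0.617 (61.7%), PC2 0.3511 (35.11%), PC3 0.0319 (3.19%);  cumulative: 0.617, 0.9681, 1


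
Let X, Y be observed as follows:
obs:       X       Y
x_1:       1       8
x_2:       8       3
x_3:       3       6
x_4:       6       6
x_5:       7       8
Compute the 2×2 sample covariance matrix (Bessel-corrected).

Step 1 — column means:
  mean(X) = (1 + 8 + 3 + 6 + 7) / 5 = 25/5 = 5
  mean(Y) = (8 + 3 + 6 + 6 + 8) / 5 = 31/5 = 6.2

Step 2 — sample covariance S[i,j] = (1/(n-1)) · Σ_k (x_{k,i} - mean_i) · (x_{k,j} - mean_j), with n-1 = 4.
  S[X,X] = ((-4)·(-4) + (3)·(3) + (-2)·(-2) + (1)·(1) + (2)·(2)) / 4 = 34/4 = 8.5
  S[X,Y] = ((-4)·(1.8) + (3)·(-3.2) + (-2)·(-0.2) + (1)·(-0.2) + (2)·(1.8)) / 4 = -13/4 = -3.25
  S[Y,Y] = ((1.8)·(1.8) + (-3.2)·(-3.2) + (-0.2)·(-0.2) + (-0.2)·(-0.2) + (1.8)·(1.8)) / 4 = 16.8/4 = 4.2

S is symmetric (S[j,i] = S[i,j]). Assembling:

S = [[8.5, -3.25],
 [-3.25, 4.2]]


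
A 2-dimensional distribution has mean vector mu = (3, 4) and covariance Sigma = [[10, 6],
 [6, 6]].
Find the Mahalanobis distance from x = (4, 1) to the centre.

Step 1 — centre the observation: (x - mu) = (1, -3).

Step 2 — invert Sigma. det(Sigma) = 10·6 - (6)² = 24.
  Sigma^{-1} = (1/det) · [[d, -b], [-b, a]] = [[0.25, -0.25],
 [-0.25, 0.4167]].

Step 3 — form the quadratic (x - mu)^T · Sigma^{-1} · (x - mu):
  Sigma^{-1} · (x - mu) = (1, -1.5).
  (x - mu)^T · [Sigma^{-1} · (x - mu)] = (1)·(1) + (-3)·(-1.5) = 5.5.

Step 4 — take square root: d = √(5.5) ≈ 2.3452.

d(x, mu) = √(5.5) ≈ 2.3452


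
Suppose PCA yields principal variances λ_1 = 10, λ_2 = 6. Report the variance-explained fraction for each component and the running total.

Step 1 — total variance = trace(Sigma) = Σ λ_i = 10 + 6 = 16.

Step 2 — fraction explained by component i = λ_i / Σ λ:
  PC1: 10/16 = 0.625
  PC2: 6/16 = 0.375

Step 3 — cumulative fraction after k components = (λ_1 + ... + λ_k) / Σ λ:
  k = 1: 10/16 = 0.625
  k = 2: (10 + 6)/16 = 16/16 = 1

Summary (fraction, with percent):

explained: PC1 0.625 (62.5%), PC2 0.375 (37.5%);  cumulative: 0.625, 1


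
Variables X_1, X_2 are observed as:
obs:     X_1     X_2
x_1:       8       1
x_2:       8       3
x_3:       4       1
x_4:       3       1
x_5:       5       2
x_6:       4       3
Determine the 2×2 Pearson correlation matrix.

Step 1 — column means:
  mean(X_1) = (8 + 8 + 4 + 3 + 5 + 4) / 6 = 32/6 = 5.3333
  mean(X_2) = (1 + 3 + 1 + 1 + 2 + 3) / 6 = 11/6 = 1.8333

Step 2 — sample variances and covariances s[i,j] = (1/(n-1)) · Σ_k (x_{k,i} - mean_i) · (x_{k,j} - mean_j), with n-1 = 5:
  s[X_1,X_1] = ((2.6667)·(2.6667) + (2.6667)·(2.6667) + (-1.3333)·(-1.3333) + (-2.3333)·(-2.3333) + (-0.3333)·(-0.3333) + (-1.3333)·(-1.3333)) / 5 = 23.3333/5 = 4.6667
  s[X_1,X_2] = ((2.6667)·(-0.8333) + (2.6667)·(1.1667) + (-1.3333)·(-0.8333) + (-2.3333)·(-0.8333) + (-0.3333)·(0.1667) + (-1.3333)·(1.1667)) / 5 = 2.3333/5 = 0.4667
  s[X_2,X_2] = ((-0.8333)·(-0.8333) + (1.1667)·(1.1667) + (-0.8333)·(-0.8333) + (-0.8333)·(-0.8333) + (0.1667)·(0.1667) + (1.1667)·(1.1667)) / 5 = 4.8333/5 = 0.9667
  Sample standard deviations s_i = √(s[i,i]):
  s(X_1) = √(4.6667) = 2.1602
  s(X_2) = √(0.9667) = 0.9832

Step 3 — r_{ij} = s_{ij} / (s_i · s_j):
  r[X_1,X_1] = 1 (diagonal).
  r[X_1,X_2] = 0.4667 / (2.1602 · 0.9832) = 0.4667 / 2.1239 = 0.2197
  r[X_2,X_2] = 1 (diagonal).

R is symmetric with unit diagonal. Assembling:

R = [[1, 0.2197],
 [0.2197, 1]]


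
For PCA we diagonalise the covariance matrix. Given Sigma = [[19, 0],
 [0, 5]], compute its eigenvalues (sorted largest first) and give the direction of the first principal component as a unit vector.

Step 1 — characteristic polynomial of 2×2 Sigma:
  det(Sigma - λI) = λ² - trace · λ + det = 0.
  trace = 19 + 5 = 24, det = 19·5 - (0)² = 95.
Step 2 — discriminant:
  Δ = trace² - 4·det = 576 - 380 = 196.
Step 3 — eigenvalues:
  λ = (trace ± √Δ)/2 = (24 ± 14)/2,
  λ_1 = 19,  λ_2 = 5.

Step 4 — unit eigenvector for λ_1: Sigma is diagonal, so its eigenvectors are the coordinate axes. λ_1 = 19 is the diagonal entry on the first coordinate axis, hence
  v_1 = (1, 0) (||v_1|| = 1).

λ_1 = 19,  λ_2 = 5;  v_1 ≈ (1, 0)


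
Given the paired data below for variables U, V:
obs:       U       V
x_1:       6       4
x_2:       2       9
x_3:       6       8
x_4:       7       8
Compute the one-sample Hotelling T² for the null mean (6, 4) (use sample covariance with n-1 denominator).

Step 1 — sample mean vector:
  mean(U) = (6 + 2 + 6 + 7) / 4 = 21/4 = 5.25
  mean(V) = (4 + 9 + 8 + 8) / 4 = 29/4 = 7.25
  x̄ = (5.25, 7.25),  deviation x̄ - mu_0 = (5.25, 7.25) - (6, 4) = (-0.75, 3.25).

Step 2 — sample covariance matrix, S[i,j] = (1/(n-1)) · Σ_k (x_{k,i} - mean_i) · (x_{k,j} - mean_j), divisor n-1 = 3:
  S[U,U] = ((0.75)·(0.75) + (-3.25)·(-3.25) + (0.75)·(0.75) + (1.75)·(1.75)) / 3 = 14.75/3 = 4.9167
  S[U,V] = ((0.75)·(-3.25) + (-3.25)·(1.75) + (0.75)·(0.75) + (1.75)·(0.75)) / 3 = -6.25/3 = -2.0833
  S[V,V] = ((-3.25)·(-3.25) + (1.75)·(1.75) + (0.75)·(0.75) + (0.75)·(0.75)) / 3 = 14.75/3 = 4.9167
  S = [[4.9167, -2.0833],
 [-2.0833, 4.9167]].

Step 3 — invert S. det(S) = 4.9167·4.9167 - (-2.0833)² = 19.8333.
  S^{-1} = (1/det) · [[d, -b], [-b, a]] = [[0.2479, 0.105],
 [0.105, 0.2479]].

Step 4 — quadratic form (x̄ - mu_0)^T · S^{-1} · (x̄ - mu_0):
  S^{-1} · (x̄ - mu_0) = (0.1555, 0.7269),
  (x̄ - mu_0)^T · [...] = (-0.75)·(0.1555) + (3.25)·(0.7269) = 2.2458.

Step 5 — scale by n: T² = 4 · 2.2458 = 8.9832.

T² ≈ 8.9832


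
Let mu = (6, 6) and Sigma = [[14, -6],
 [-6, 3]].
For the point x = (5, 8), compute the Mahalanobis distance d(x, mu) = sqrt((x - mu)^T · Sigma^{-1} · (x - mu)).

Step 1 — centre the observation: (x - mu) = (-1, 2).

Step 2 — invert Sigma. det(Sigma) = 14·3 - (-6)² = 6.
  Sigma^{-1} = (1/det) · [[d, -b], [-b, a]] = [[0.5, 1],
 [1, 2.3333]].

Step 3 — form the quadratic (x - mu)^T · Sigma^{-1} · (x - mu):
  Sigma^{-1} · (x - mu) = (1.5, 3.6667).
  (x - mu)^T · [Sigma^{-1} · (x - mu)] = (-1)·(1.5) + (2)·(3.6667) = 5.8333.

Step 4 — take square root: d = √(5.8333) ≈ 2.4152.

d(x, mu) = √(5.8333) ≈ 2.4152


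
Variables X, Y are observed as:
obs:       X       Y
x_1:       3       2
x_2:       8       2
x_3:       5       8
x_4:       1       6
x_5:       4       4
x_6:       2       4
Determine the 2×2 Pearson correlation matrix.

Step 1 — column means:
  mean(X) = (3 + 8 + 5 + 1 + 4 + 2) / 6 = 23/6 = 3.8333
  mean(Y) = (2 + 2 + 8 + 6 + 4 + 4) / 6 = 26/6 = 4.3333

Step 2 — sample variances and covariances s[i,j] = (1/(n-1)) · Σ_k (x_{k,i} - mean_i) · (x_{k,j} - mean_j), with n-1 = 5:
  s[X,X] = ((-0.8333)·(-0.8333) + (4.1667)·(4.1667) + (1.1667)·(1.1667) + (-2.8333)·(-2.8333) + (0.1667)·(0.1667) + (-1.8333)·(-1.8333)) / 5 = 30.8333/5 = 6.1667
  s[X,Y] = ((-0.8333)·(-2.3333) + (4.1667)·(-2.3333) + (1.1667)·(3.6667) + (-2.8333)·(1.6667) + (0.1667)·(-0.3333) + (-1.8333)·(-0.3333)) / 5 = -7.6667/5 = -1.5333
  s[Y,Y] = ((-2.3333)·(-2.3333) + (-2.3333)·(-2.3333) + (3.6667)·(3.6667) + (1.6667)·(1.6667) + (-0.3333)·(-0.3333) + (-0.3333)·(-0.3333)) / 5 = 27.3333/5 = 5.4667
  Sample standard deviations s_i = √(s[i,i]):
  s(X) = √(6.1667) = 2.4833
  s(Y) = √(5.4667) = 2.3381

Step 3 — r_{ij} = s_{ij} / (s_i · s_j):
  r[X,X] = 1 (diagonal).
  r[X,Y] = -1.5333 / (2.4833 · 2.3381) = -1.5333 / 5.8061 = -0.2641
  r[Y,Y] = 1 (diagonal).

R is symmetric with unit diagonal. Assembling:

R = [[1, -0.2641],
 [-0.2641, 1]]


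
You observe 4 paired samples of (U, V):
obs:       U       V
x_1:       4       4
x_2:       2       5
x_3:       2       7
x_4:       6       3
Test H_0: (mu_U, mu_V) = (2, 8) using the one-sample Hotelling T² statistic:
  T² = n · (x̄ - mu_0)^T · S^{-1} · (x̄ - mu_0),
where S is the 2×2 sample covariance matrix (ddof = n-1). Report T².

Step 1 — sample mean vector:
  mean(U) = (4 + 2 + 2 + 6) / 4 = 14/4 = 3.5
  mean(V) = (4 + 5 + 7 + 3) / 4 = 19/4 = 4.75
  x̄ = (3.5, 4.75),  deviation x̄ - mu_0 = (3.5, 4.75) - (2, 8) = (1.5, -3.25).

Step 2 — sample covariance matrix, S[i,j] = (1/(n-1)) · Σ_k (x_{k,i} - mean_i) · (x_{k,j} - mean_j), divisor n-1 = 3:
  S[U,U] = ((0.5)·(0.5) + (-1.5)·(-1.5) + (-1.5)·(-1.5) + (2.5)·(2.5)) / 3 = 11/3 = 3.6667
  S[U,V] = ((0.5)·(-0.75) + (-1.5)·(0.25) + (-1.5)·(2.25) + (2.5)·(-1.75)) / 3 = -8.5/3 = -2.8333
  S[V,V] = ((-0.75)·(-0.75) + (0.25)·(0.25) + (2.25)·(2.25) + (-1.75)·(-1.75)) / 3 = 8.75/3 = 2.9167
  S = [[3.6667, -2.8333],
 [-2.8333, 2.9167]].

Step 3 — invert S. det(S) = 3.6667·2.9167 - (-2.8333)² = 2.6667.
  S^{-1} = (1/det) · [[d, -b], [-b, a]] = [[1.0938, 1.0625],
 [1.0625, 1.375]].

Step 4 — quadratic form (x̄ - mu_0)^T · S^{-1} · (x̄ - mu_0):
  S^{-1} · (x̄ - mu_0) = (-1.8125, -2.875),
  (x̄ - mu_0)^T · [...] = (1.5)·(-1.8125) + (-3.25)·(-2.875) = 6.625.

Step 5 — scale by n: T² = 4 · 6.625 = 26.5.

T² ≈ 26.5


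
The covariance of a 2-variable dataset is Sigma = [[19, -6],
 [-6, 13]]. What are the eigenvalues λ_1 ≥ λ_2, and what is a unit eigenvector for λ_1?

Step 1 — characteristic polynomial of 2×2 Sigma:
  det(Sigma - λI) = λ² - trace · λ + det = 0.
  trace = 19 + 13 = 32, det = 19·13 - (-6)² = 211.
Step 2 — discriminant:
  Δ = trace² - 4·det = 1024 - 844 = 180.
Step 3 — eigenvalues:
  λ = (trace ± √Δ)/2 = (32 ± 13.4164)/2,
  λ_1 = 22.7082,  λ_2 = 9.2918.

Step 4 — unit eigenvector for λ_1: solve (Sigma - λ_1 I)v = 0. First row:
  (19 - 22.7082)·v_x + (-6)·v_y = 0, i.e. (-3.7082)·v_x + (-6)·v_y = 0,
  so v ∝ (b, λ_1 - a) = (-6, 3.7082); multiply by -1 so the first entry is positive: u = (6, -3.7082).
  ||u|| = √((6)² + (-3.7082)²) = √(49.7508) ≈ 7.0534,
  v_1 = u/||u|| ≈ (0.8507, -0.5257) (||v_1|| = 1).

λ_1 = 22.7082,  λ_2 = 9.2918;  v_1 ≈ (0.8507, -0.5257)


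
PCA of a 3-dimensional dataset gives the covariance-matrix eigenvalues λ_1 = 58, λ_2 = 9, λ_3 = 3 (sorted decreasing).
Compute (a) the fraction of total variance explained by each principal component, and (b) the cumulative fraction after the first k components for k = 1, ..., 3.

Step 1 — total variance = trace(Sigma) = Σ λ_i = 58 + 9 + 3 = 70.

Step 2 — fraction explained by component i = λ_i / Σ λ:
  PC1: 58/70 = 0.8286
  PC2: 9/70 = 0.1286
  PC3: 3/70 = 0.0429

Step 3 — cumulative fraction after k components = (λ_1 + ... + λ_k) / Σ λ:
  k = 1: 58/70 = 0.8286
  k = 2: (58 + 9)/70 = 67/70 = 0.9571
  k = 3: (58 + 9 + 3)/70 = 70/70 = 1

Summary (fraction, with percent):

explained: PC1 0.8286 (82.86%), PC2 0.1286 (12.86%), PC3 0.0429 (4.29%);  cumulative: 0.8286, 0.9571, 1


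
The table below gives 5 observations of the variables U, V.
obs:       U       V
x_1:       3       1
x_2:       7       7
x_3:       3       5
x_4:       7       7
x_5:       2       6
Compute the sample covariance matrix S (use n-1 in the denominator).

Step 1 — column means:
  mean(U) = (3 + 7 + 3 + 7 + 2) / 5 = 22/5 = 4.4
  mean(V) = (1 + 7 + 5 + 7 + 6) / 5 = 26/5 = 5.2

Step 2 — sample covariance S[i,j] = (1/(n-1)) · Σ_k (x_{k,i} - mean_i) · (x_{k,j} - mean_j), with n-1 = 4.
  S[U,U] = ((-1.4)·(-1.4) + (2.6)·(2.6) + (-1.4)·(-1.4) + (2.6)·(2.6) + (-2.4)·(-2.4)) / 4 = 23.2/4 = 5.8
  S[U,V] = ((-1.4)·(-4.2) + (2.6)·(1.8) + (-1.4)·(-0.2) + (2.6)·(1.8) + (-2.4)·(0.8)) / 4 = 13.6/4 = 3.4
  S[V,V] = ((-4.2)·(-4.2) + (1.8)·(1.8) + (-0.2)·(-0.2) + (1.8)·(1.8) + (0.8)·(0.8)) / 4 = 24.8/4 = 6.2

S is symmetric (S[j,i] = S[i,j]). Assembling:

S = [[5.8, 3.4],
 [3.4, 6.2]]


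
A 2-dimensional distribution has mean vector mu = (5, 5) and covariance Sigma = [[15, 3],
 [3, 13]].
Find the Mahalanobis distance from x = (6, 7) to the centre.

Step 1 — centre the observation: (x - mu) = (1, 2).

Step 2 — invert Sigma. det(Sigma) = 15·13 - (3)² = 186.
  Sigma^{-1} = (1/det) · [[d, -b], [-b, a]] = [[0.0699, -0.0161],
 [-0.0161, 0.0806]].

Step 3 — form the quadratic (x - mu)^T · Sigma^{-1} · (x - mu):
  Sigma^{-1} · (x - mu) = (0.0376, 0.1452).
  (x - mu)^T · [Sigma^{-1} · (x - mu)] = (1)·(0.0376) + (2)·(0.1452) = 0.328.

Step 4 — take square root: d = √(0.328) ≈ 0.5727.

d(x, mu) = √(0.328) ≈ 0.5727


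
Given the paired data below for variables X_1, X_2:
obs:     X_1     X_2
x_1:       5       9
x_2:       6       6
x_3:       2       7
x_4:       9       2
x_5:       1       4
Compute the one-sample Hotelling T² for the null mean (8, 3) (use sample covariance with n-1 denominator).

Step 1 — sample mean vector:
  mean(X_1) = (5 + 6 + 2 + 9 + 1) / 5 = 23/5 = 4.6
  mean(X_2) = (9 + 6 + 7 + 2 + 4) / 5 = 28/5 = 5.6
  x̄ = (4.6, 5.6),  deviation x̄ - mu_0 = (4.6, 5.6) - (8, 3) = (-3.4, 2.6).

Step 2 — sample covariance matrix, S[i,j] = (1/(n-1)) · Σ_k (x_{k,i} - mean_i) · (x_{k,j} - mean_j), divisor n-1 = 4:
  S[X_1,X_1] = ((0.4)·(0.4) + (1.4)·(1.4) + (-2.6)·(-2.6) + (4.4)·(4.4) + (-3.6)·(-3.6)) / 4 = 41.2/4 = 10.3
  S[X_1,X_2] = ((0.4)·(3.4) + (1.4)·(0.4) + (-2.6)·(1.4) + (4.4)·(-3.6) + (-3.6)·(-1.6)) / 4 = -11.8/4 = -2.95
  S[X_2,X_2] = ((3.4)·(3.4) + (0.4)·(0.4) + (1.4)·(1.4) + (-3.6)·(-3.6) + (-1.6)·(-1.6)) / 4 = 29.2/4 = 7.3
  S = [[10.3, -2.95],
 [-2.95, 7.3]].

Step 3 — invert S. det(S) = 10.3·7.3 - (-2.95)² = 66.4875.
  S^{-1} = (1/det) · [[d, -b], [-b, a]] = [[0.1098, 0.0444],
 [0.0444, 0.1549]].

Step 4 — quadratic form (x̄ - mu_0)^T · S^{-1} · (x̄ - mu_0):
  S^{-1} · (x̄ - mu_0) = (-0.2579, 0.2519),
  (x̄ - mu_0)^T · [...] = (-3.4)·(-0.2579) + (2.6)·(0.2519) = 1.532.

Step 5 — scale by n: T² = 5 · 1.532 = 7.6601.

T² ≈ 7.6601


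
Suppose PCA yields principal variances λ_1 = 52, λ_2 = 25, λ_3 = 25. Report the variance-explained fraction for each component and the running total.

Step 1 — total variance = trace(Sigma) = Σ λ_i = 52 + 25 + 25 = 102.

Step 2 — fraction explained by component i = λ_i / Σ λ:
  PC1: 52/102 = 0.5098
  PC2: 25/102 = 0.2451
  PC3: 25/102 = 0.2451

Step 3 — cumulative fraction after k components = (λ_1 + ... + λ_k) / Σ λ:
  k = 1: 52/102 = 0.5098
  k = 2: (52 + 25)/102 = 77/102 = 0.7549
  k = 3: (52 + 25 + 25)/102 = 102/102 = 1

Summary (fraction, with percent):

explained: PC1 0.5098 (50.98%), PC2 0.2451 (24.51%), PC3 0.2451 (24.51%);  cumulative: 0.5098, 0.7549, 1


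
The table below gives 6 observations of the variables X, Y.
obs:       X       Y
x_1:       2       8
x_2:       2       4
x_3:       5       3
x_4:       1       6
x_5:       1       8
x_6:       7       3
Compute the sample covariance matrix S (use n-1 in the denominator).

Step 1 — column means:
  mean(X) = (2 + 2 + 5 + 1 + 1 + 7) / 6 = 18/6 = 3
  mean(Y) = (8 + 4 + 3 + 6 + 8 + 3) / 6 = 32/6 = 5.3333

Step 2 — sample covariance S[i,j] = (1/(n-1)) · Σ_k (x_{k,i} - mean_i) · (x_{k,j} - mean_j), with n-1 = 5.
  S[X,X] = ((-1)·(-1) + (-1)·(-1) + (2)·(2) + (-2)·(-2) + (-2)·(-2) + (4)·(4)) / 5 = 30/5 = 6
  S[X,Y] = ((-1)·(2.6667) + (-1)·(-1.3333) + (2)·(-2.3333) + (-2)·(0.6667) + (-2)·(2.6667) + (4)·(-2.3333)) / 5 = -22/5 = -4.4
  S[Y,Y] = ((2.6667)·(2.6667) + (-1.3333)·(-1.3333) + (-2.3333)·(-2.3333) + (0.6667)·(0.6667) + (2.6667)·(2.6667) + (-2.3333)·(-2.3333)) / 5 = 27.3333/5 = 5.4667

S is symmetric (S[j,i] = S[i,j]). Assembling:

S = [[6, -4.4],
 [-4.4, 5.4667]]


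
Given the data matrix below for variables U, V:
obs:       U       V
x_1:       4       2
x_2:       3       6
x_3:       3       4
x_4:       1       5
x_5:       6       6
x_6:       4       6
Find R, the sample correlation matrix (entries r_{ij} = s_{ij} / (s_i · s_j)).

Step 1 — column means:
  mean(U) = (4 + 3 + 3 + 1 + 6 + 4) / 6 = 21/6 = 3.5
  mean(V) = (2 + 6 + 4 + 5 + 6 + 6) / 6 = 29/6 = 4.8333

Step 2 — sample variances and covariances s[i,j] = (1/(n-1)) · Σ_k (x_{k,i} - mean_i) · (x_{k,j} - mean_j), with n-1 = 5:
  s[U,U] = ((0.5)·(0.5) + (-0.5)·(-0.5) + (-0.5)·(-0.5) + (-2.5)·(-2.5) + (2.5)·(2.5) + (0.5)·(0.5)) / 5 = 13.5/5 = 2.7
  s[U,V] = ((0.5)·(-2.8333) + (-0.5)·(1.1667) + (-0.5)·(-0.8333) + (-2.5)·(0.1667) + (2.5)·(1.1667) + (0.5)·(1.1667)) / 5 = 1.5/5 = 0.3
  s[V,V] = ((-2.8333)·(-2.8333) + (1.1667)·(1.1667) + (-0.8333)·(-0.8333) + (0.1667)·(0.1667) + (1.1667)·(1.1667) + (1.1667)·(1.1667)) / 5 = 12.8333/5 = 2.5667
  Sample standard deviations s_i = √(s[i,i]):
  s(U) = √(2.7) = 1.6432
  s(V) = √(2.5667) = 1.6021

Step 3 — r_{ij} = s_{ij} / (s_i · s_j):
  r[U,U] = 1 (diagonal).
  r[U,V] = 0.3 / (1.6432 · 1.6021) = 0.3 / 2.6325 = 0.114
  r[V,V] = 1 (diagonal).

R is symmetric with unit diagonal. Assembling:

R = [[1, 0.114],
 [0.114, 1]]


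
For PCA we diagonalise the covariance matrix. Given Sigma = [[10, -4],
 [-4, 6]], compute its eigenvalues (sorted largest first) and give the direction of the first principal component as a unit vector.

Step 1 — characteristic polynomial of 2×2 Sigma:
  det(Sigma - λI) = λ² - trace · λ + det = 0.
  trace = 10 + 6 = 16, det = 10·6 - (-4)² = 44.
Step 2 — discriminant:
  Δ = trace² - 4·det = 256 - 176 = 80.
Step 3 — eigenvalues:
  λ = (trace ± √Δ)/2 = (16 ± 8.9443)/2,
  λ_1 = 12.4721,  λ_2 = 3.5279.

Step 4 — unit eigenvector for λ_1: solve (Sigma - λ_1 I)v = 0. First row:
  (10 - 12.4721)·v_x + (-4)·v_y = 0, i.e. (-2.4721)·v_x + (-4)·v_y = 0,
  so v ∝ (b, λ_1 - a) = (-4, 2.4721); multiply by -1 so the first entry is positive: u = (4, -2.4721).
  ||u|| = √((4)² + (-2.4721)²) = √(22.1115) ≈ 4.7023,
  v_1 = u/||u|| ≈ (0.8507, -0.5257) (||v_1|| = 1).

λ_1 = 12.4721,  λ_2 = 3.5279;  v_1 ≈ (0.8507, -0.5257)


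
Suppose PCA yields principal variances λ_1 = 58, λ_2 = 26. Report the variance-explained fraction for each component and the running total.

Step 1 — total variance = trace(Sigma) = Σ λ_i = 58 + 26 = 84.

Step 2 — fraction explained by component i = λ_i / Σ λ:
  PC1: 58/84 = 0.6905
  PC2: 26/84 = 0.3095

Step 3 — cumulative fraction after k components = (λ_1 + ... + λ_k) / Σ λ:
  k = 1: 58/84 = 0.6905
  k = 2: (58 + 26)/84 = 84/84 = 1

Summary (fraction, with percent):

explained: PC1 0.6905 (69.05%), PC2 0.3095 (30.95%);  cumulative: 0.6905, 1


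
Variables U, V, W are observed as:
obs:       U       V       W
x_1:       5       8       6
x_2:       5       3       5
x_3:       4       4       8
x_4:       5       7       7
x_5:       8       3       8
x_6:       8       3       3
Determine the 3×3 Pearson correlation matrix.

Step 1 — column means:
  mean(U) = (5 + 5 + 4 + 5 + 8 + 8) / 6 = 35/6 = 5.8333
  mean(V) = (8 + 3 + 4 + 7 + 3 + 3) / 6 = 28/6 = 4.6667
  mean(W) = (6 + 5 + 8 + 7 + 8 + 3) / 6 = 37/6 = 6.1667

Step 2 — sample variances and covariances s[i,j] = (1/(n-1)) · Σ_k (x_{k,i} - mean_i) · (x_{k,j} - mean_j), with n-1 = 5:
  s[U,U] = ((-0.8333)·(-0.8333) + (-0.8333)·(-0.8333) + (-1.8333)·(-1.8333) + (-0.8333)·(-0.8333) + (2.1667)·(2.1667) + (2.1667)·(2.1667)) / 5 = 14.8333/5 = 2.9667
  s[U,V] = ((-0.8333)·(3.3333) + (-0.8333)·(-1.6667) + (-1.8333)·(-0.6667) + (-0.8333)·(2.3333) + (2.1667)·(-1.6667) + (2.1667)·(-1.6667)) / 5 = -9.3333/5 = -1.8667
  s[U,W] = ((-0.8333)·(-0.1667) + (-0.8333)·(-1.1667) + (-1.8333)·(1.8333) + (-0.8333)·(0.8333) + (2.1667)·(1.8333) + (2.1667)·(-3.1667)) / 5 = -5.8333/5 = -1.1667
  s[V,V] = ((3.3333)·(3.3333) + (-1.6667)·(-1.6667) + (-0.6667)·(-0.6667) + (2.3333)·(2.3333) + (-1.6667)·(-1.6667) + (-1.6667)·(-1.6667)) / 5 = 25.3333/5 = 5.0667
  s[V,W] = ((3.3333)·(-0.1667) + (-1.6667)·(-1.1667) + (-0.6667)·(1.8333) + (2.3333)·(0.8333) + (-1.6667)·(1.8333) + (-1.6667)·(-3.1667)) / 5 = 4.3333/5 = 0.8667
  s[W,W] = ((-0.1667)·(-0.1667) + (-1.1667)·(-1.1667) + (1.8333)·(1.8333) + (0.8333)·(0.8333) + (1.8333)·(1.8333) + (-3.1667)·(-3.1667)) / 5 = 18.8333/5 = 3.7667
  Sample standard deviations s_i = √(s[i,i]):
  s(U) = √(2.9667) = 1.7224
  s(V) = √(5.0667) = 2.2509
  s(W) = √(3.7667) = 1.9408

Step 3 — r_{ij} = s_{ij} / (s_i · s_j):
  r[U,U] = 1 (diagonal).
  r[U,V] = -1.8667 / (1.7224 · 2.2509) = -1.8667 / 3.877 = -0.4815
  r[U,W] = -1.1667 / (1.7224 · 1.9408) = -1.1667 / 3.3428 = -0.349
  r[V,V] = 1 (diagonal).
  r[V,W] = 0.8667 / (2.2509 · 1.9408) = 0.8667 / 4.3686 = 0.1984
  r[W,W] = 1 (diagonal).

R is symmetric with unit diagonal. Assembling:

R = [[1, -0.4815, -0.349],
 [-0.4815, 1, 0.1984],
 [-0.349, 0.1984, 1]]


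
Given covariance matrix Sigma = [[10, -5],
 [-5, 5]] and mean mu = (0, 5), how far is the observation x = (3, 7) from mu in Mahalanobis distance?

Step 1 — centre the observation: (x - mu) = (3, 2).

Step 2 — invert Sigma. det(Sigma) = 10·5 - (-5)² = 25.
  Sigma^{-1} = (1/det) · [[d, -b], [-b, a]] = [[0.2, 0.2],
 [0.2, 0.4]].

Step 3 — form the quadratic (x - mu)^T · Sigma^{-1} · (x - mu):
  Sigma^{-1} · (x - mu) = (1, 1.4).
  (x - mu)^T · [Sigma^{-1} · (x - mu)] = (3)·(1) + (2)·(1.4) = 5.8.

Step 4 — take square root: d = √(5.8) ≈ 2.4083.

d(x, mu) = √(5.8) ≈ 2.4083


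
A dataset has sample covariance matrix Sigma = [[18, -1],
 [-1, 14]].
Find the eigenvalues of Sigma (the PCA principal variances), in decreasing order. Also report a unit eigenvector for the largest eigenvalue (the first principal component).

Step 1 — characteristic polynomial of 2×2 Sigma:
  det(Sigma - λI) = λ² - trace · λ + det = 0.
  trace = 18 + 14 = 32, det = 18·14 - (-1)² = 251.
Step 2 — discriminant:
  Δ = trace² - 4·det = 1024 - 1004 = 20.
Step 3 — eigenvalues:
  λ = (trace ± √Δ)/2 = (32 ± 4.4721)/2,
  λ_1 = 18.2361,  λ_2 = 13.7639.

Step 4 — unit eigenvector for λ_1: solve (Sigma - λ_1 I)v = 0. First row:
  (18 - 18.2361)·v_x + (-1)·v_y = 0, i.e. (-0.2361)·v_x + (-1)·v_y = 0,
  so v ∝ (b, λ_1 - a) = (-1, 0.2361); multiply by -1 so the first entry is positive: u = (1, -0.2361).
  ||u|| = √((1)² + (-0.2361)²) = √(1.0557) ≈ 1.0275,
  v_1 = u/||u|| ≈ (0.9732, -0.2298) (||v_1|| = 1).

λ_1 = 18.2361,  λ_2 = 13.7639;  v_1 ≈ (0.9732, -0.2298)


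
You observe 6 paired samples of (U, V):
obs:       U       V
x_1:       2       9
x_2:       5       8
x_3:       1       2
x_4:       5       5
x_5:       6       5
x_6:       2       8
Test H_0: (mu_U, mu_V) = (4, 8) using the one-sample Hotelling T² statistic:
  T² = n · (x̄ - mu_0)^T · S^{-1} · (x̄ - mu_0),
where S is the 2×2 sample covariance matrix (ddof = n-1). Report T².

Step 1 — sample mean vector:
  mean(U) = (2 + 5 + 1 + 5 + 6 + 2) / 6 = 21/6 = 3.5
  mean(V) = (9 + 8 + 2 + 5 + 5 + 8) / 6 = 37/6 = 6.1667
  x̄ = (3.5, 6.1667),  deviation x̄ - mu_0 = (3.5, 6.1667) - (4, 8) = (-0.5, -1.8333).

Step 2 — sample covariance matrix, S[i,j] = (1/(n-1)) · Σ_k (x_{k,i} - mean_i) · (x_{k,j} - mean_j), divisor n-1 = 5:
  S[U,U] = ((-1.5)·(-1.5) + (1.5)·(1.5) + (-2.5)·(-2.5) + (1.5)·(1.5) + (2.5)·(2.5) + (-1.5)·(-1.5)) / 5 = 21.5/5 = 4.3
  S[U,V] = ((-1.5)·(2.8333) + (1.5)·(1.8333) + (-2.5)·(-4.1667) + (1.5)·(-1.1667) + (2.5)·(-1.1667) + (-1.5)·(1.8333)) / 5 = 1.5/5 = 0.3
  S[V,V] = ((2.8333)·(2.8333) + (1.8333)·(1.8333) + (-4.1667)·(-4.1667) + (-1.1667)·(-1.1667) + (-1.1667)·(-1.1667) + (1.8333)·(1.8333)) / 5 = 34.8333/5 = 6.9667
  S = [[4.3, 0.3],
 [0.3, 6.9667]].

Step 3 — invert S. det(S) = 4.3·6.9667 - (0.3)² = 29.8667.
  S^{-1} = (1/det) · [[d, -b], [-b, a]] = [[0.2333, -0.01],
 [-0.01, 0.144]].

Step 4 — quadratic form (x̄ - mu_0)^T · S^{-1} · (x̄ - mu_0):
  S^{-1} · (x̄ - mu_0) = (-0.0982, -0.2589),
  (x̄ - mu_0)^T · [...] = (-0.5)·(-0.0982) + (-1.8333)·(-0.2589) = 0.5238.

Step 5 — scale by n: T² = 6 · 0.5238 = 3.1429.

T² ≈ 3.1429


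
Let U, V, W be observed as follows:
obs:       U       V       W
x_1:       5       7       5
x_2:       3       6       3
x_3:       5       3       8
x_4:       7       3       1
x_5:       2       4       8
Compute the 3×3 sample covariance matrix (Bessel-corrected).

Step 1 — column means:
  mean(U) = (5 + 3 + 5 + 7 + 2) / 5 = 22/5 = 4.4
  mean(V) = (7 + 6 + 3 + 3 + 4) / 5 = 23/5 = 4.6
  mean(W) = (5 + 3 + 8 + 1 + 8) / 5 = 25/5 = 5

Step 2 — sample covariance S[i,j] = (1/(n-1)) · Σ_k (x_{k,i} - mean_i) · (x_{k,j} - mean_j), with n-1 = 4.
  S[U,U] = ((0.6)·(0.6) + (-1.4)·(-1.4) + (0.6)·(0.6) + (2.6)·(2.6) + (-2.4)·(-2.4)) / 4 = 15.2/4 = 3.8
  S[U,V] = ((0.6)·(2.4) + (-1.4)·(1.4) + (0.6)·(-1.6) + (2.6)·(-1.6) + (-2.4)·(-0.6)) / 4 = -4.2/4 = -1.05
  S[U,W] = ((0.6)·(0) + (-1.4)·(-2) + (0.6)·(3) + (2.6)·(-4) + (-2.4)·(3)) / 4 = -13/4 = -3.25
  S[V,V] = ((2.4)·(2.4) + (1.4)·(1.4) + (-1.6)·(-1.6) + (-1.6)·(-1.6) + (-0.6)·(-0.6)) / 4 = 13.2/4 = 3.3
  S[V,W] = ((2.4)·(0) + (1.4)·(-2) + (-1.6)·(3) + (-1.6)·(-4) + (-0.6)·(3)) / 4 = -3/4 = -0.75
  S[W,W] = ((0)·(0) + (-2)·(-2) + (3)·(3) + (-4)·(-4) + (3)·(3)) / 4 = 38/4 = 9.5

S is symmetric (S[j,i] = S[i,j]). Assembling:

S = [[3.8, -1.05, -3.25],
 [-1.05, 3.3, -0.75],
 [-3.25, -0.75, 9.5]]


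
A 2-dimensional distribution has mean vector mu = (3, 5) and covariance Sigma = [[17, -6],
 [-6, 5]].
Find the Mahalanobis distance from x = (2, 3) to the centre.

Step 1 — centre the observation: (x - mu) = (-1, -2).

Step 2 — invert Sigma. det(Sigma) = 17·5 - (-6)² = 49.
  Sigma^{-1} = (1/det) · [[d, -b], [-b, a]] = [[0.102, 0.1224],
 [0.1224, 0.3469]].

Step 3 — form the quadratic (x - mu)^T · Sigma^{-1} · (x - mu):
  Sigma^{-1} · (x - mu) = (-0.3469, -0.8163).
  (x - mu)^T · [Sigma^{-1} · (x - mu)] = (-1)·(-0.3469) + (-2)·(-0.8163) = 1.9796.

Step 4 — take square root: d = √(1.9796) ≈ 1.407.

d(x, mu) = √(1.9796) ≈ 1.407


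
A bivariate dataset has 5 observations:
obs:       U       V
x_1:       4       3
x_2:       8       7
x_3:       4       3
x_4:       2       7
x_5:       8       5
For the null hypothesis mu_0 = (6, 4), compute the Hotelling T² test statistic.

Step 1 — sample mean vector:
  mean(U) = (4 + 8 + 4 + 2 + 8) / 5 = 26/5 = 5.2
  mean(V) = (3 + 7 + 3 + 7 + 5) / 5 = 25/5 = 5
  x̄ = (5.2, 5),  deviation x̄ - mu_0 = (5.2, 5) - (6, 4) = (-0.8, 1).

Step 2 — sample covariance matrix, S[i,j] = (1/(n-1)) · Σ_k (x_{k,i} - mean_i) · (x_{k,j} - mean_j), divisor n-1 = 4:
  S[U,U] = ((-1.2)·(-1.2) + (2.8)·(2.8) + (-1.2)·(-1.2) + (-3.2)·(-3.2) + (2.8)·(2.8)) / 4 = 28.8/4 = 7.2
  S[U,V] = ((-1.2)·(-2) + (2.8)·(2) + (-1.2)·(-2) + (-3.2)·(2) + (2.8)·(0)) / 4 = 4/4 = 1
  S[V,V] = ((-2)·(-2) + (2)·(2) + (-2)·(-2) + (2)·(2) + (0)·(0)) / 4 = 16/4 = 4
  S = [[7.2, 1],
 [1, 4]].

Step 3 — invert S. det(S) = 7.2·4 - (1)² = 27.8.
  S^{-1} = (1/det) · [[d, -b], [-b, a]] = [[0.1439, -0.036],
 [-0.036, 0.259]].

Step 4 — quadratic form (x̄ - mu_0)^T · S^{-1} · (x̄ - mu_0):
  S^{-1} · (x̄ - mu_0) = (-0.1511, 0.2878),
  (x̄ - mu_0)^T · [...] = (-0.8)·(-0.1511) + (1)·(0.2878) = 0.4086.

Step 5 — scale by n: T² = 5 · 0.4086 = 2.0432.

T² ≈ 2.0432


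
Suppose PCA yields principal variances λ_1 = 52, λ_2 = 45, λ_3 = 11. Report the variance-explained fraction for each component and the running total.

Step 1 — total variance = trace(Sigma) = Σ λ_i = 52 + 45 + 11 = 108.

Step 2 — fraction explained by component i = λ_i / Σ λ:
  PC1: 52/108 = 0.4815
  PC2: 45/108 = 0.4167
  PC3: 11/108 = 0.1019

Step 3 — cumulative fraction after k components = (λ_1 + ... + λ_k) / Σ λ:
  k = 1: 52/108 = 0.4815
  k = 2: (52 + 45)/108 = 97/108 = 0.8981
  k = 3: (52 + 45 + 11)/108 = 108/108 = 1

Summary (fraction, with percent):

explained: PC1 0.4815 (48.15%), PC2 0.4167 (41.67%), PC3 0.1019 (10.19%);  cumulative: 0.4815, 0.8981, 1


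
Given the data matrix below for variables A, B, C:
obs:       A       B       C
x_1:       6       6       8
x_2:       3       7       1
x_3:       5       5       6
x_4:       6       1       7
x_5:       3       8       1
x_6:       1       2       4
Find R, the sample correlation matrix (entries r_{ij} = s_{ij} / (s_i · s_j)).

Step 1 — column means:
  mean(A) = (6 + 3 + 5 + 6 + 3 + 1) / 6 = 24/6 = 4
  mean(B) = (6 + 7 + 5 + 1 + 8 + 2) / 6 = 29/6 = 4.8333
  mean(C) = (8 + 1 + 6 + 7 + 1 + 4) / 6 = 27/6 = 4.5

Step 2 — sample variances and covariances s[i,j] = (1/(n-1)) · Σ_k (x_{k,i} - mean_i) · (x_{k,j} - mean_j), with n-1 = 5:
  s[A,A] = ((2)·(2) + (-1)·(-1) + (1)·(1) + (2)·(2) + (-1)·(-1) + (-3)·(-3)) / 5 = 20/5 = 4
  s[A,B] = ((2)·(1.1667) + (-1)·(2.1667) + (1)·(0.1667) + (2)·(-3.8333) + (-1)·(3.1667) + (-3)·(-2.8333)) / 5 = -2/5 = -0.4
  s[A,C] = ((2)·(3.5) + (-1)·(-3.5) + (1)·(1.5) + (2)·(2.5) + (-1)·(-3.5) + (-3)·(-0.5)) / 5 = 22/5 = 4.4
  s[B,B] = ((1.1667)·(1.1667) + (2.1667)·(2.1667) + (0.1667)·(0.1667) + (-3.8333)·(-3.8333) + (3.1667)·(3.1667) + (-2.8333)·(-2.8333)) / 5 = 38.8333/5 = 7.7667
  s[B,C] = ((1.1667)·(3.5) + (2.1667)·(-3.5) + (0.1667)·(1.5) + (-3.8333)·(2.5) + (3.1667)·(-3.5) + (-2.8333)·(-0.5)) / 5 = -22.5/5 = -4.5
  s[C,C] = ((3.5)·(3.5) + (-3.5)·(-3.5) + (1.5)·(1.5) + (2.5)·(2.5) + (-3.5)·(-3.5) + (-0.5)·(-0.5)) / 5 = 45.5/5 = 9.1
  Sample standard deviations s_i = √(s[i,i]):
  s(A) = √(4) = 2
  s(B) = √(7.7667) = 2.7869
  s(C) = √(9.1) = 3.0166

Step 3 — r_{ij} = s_{ij} / (s_i · s_j):
  r[A,A] = 1 (diagonal).
  r[A,B] = -0.4 / (2 · 2.7869) = -0.4 / 5.5737 = -0.0718
  r[A,C] = 4.4 / (2 · 3.0166) = 4.4 / 6.0332 = 0.7293
  r[B,B] = 1 (diagonal).
  r[B,C] = -4.5 / (2.7869 · 3.0166) = -4.5 / 8.4069 = -0.5353
  r[C,C] = 1 (diagonal).

R is symmetric with unit diagonal. Assembling:

R = [[1, -0.0718, 0.7293],
 [-0.0718, 1, -0.5353],
 [0.7293, -0.5353, 1]]


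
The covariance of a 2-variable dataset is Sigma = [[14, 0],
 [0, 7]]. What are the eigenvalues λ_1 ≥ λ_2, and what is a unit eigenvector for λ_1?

Step 1 — characteristic polynomial of 2×2 Sigma:
  det(Sigma - λI) = λ² - trace · λ + det = 0.
  trace = 14 + 7 = 21, det = 14·7 - (0)² = 98.
Step 2 — discriminant:
  Δ = trace² - 4·det = 441 - 392 = 49.
Step 3 — eigenvalues:
  λ = (trace ± √Δ)/2 = (21 ± 7)/2,
  λ_1 = 14,  λ_2 = 7.

Step 4 — unit eigenvector for λ_1: Sigma is diagonal, so its eigenvectors are the coordinate axes. λ_1 = 14 is the diagonal entry on the first coordinate axis, hence
  v_1 = (1, 0) (||v_1|| = 1).

λ_1 = 14,  λ_2 = 7;  v_1 ≈ (1, 0)


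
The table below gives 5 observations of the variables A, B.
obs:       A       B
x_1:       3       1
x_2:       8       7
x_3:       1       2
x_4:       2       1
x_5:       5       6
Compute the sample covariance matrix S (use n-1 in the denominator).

Step 1 — column means:
  mean(A) = (3 + 8 + 1 + 2 + 5) / 5 = 19/5 = 3.8
  mean(B) = (1 + 7 + 2 + 1 + 6) / 5 = 17/5 = 3.4

Step 2 — sample covariance S[i,j] = (1/(n-1)) · Σ_k (x_{k,i} - mean_i) · (x_{k,j} - mean_j), with n-1 = 4.
  S[A,A] = ((-0.8)·(-0.8) + (4.2)·(4.2) + (-2.8)·(-2.8) + (-1.8)·(-1.8) + (1.2)·(1.2)) / 4 = 30.8/4 = 7.7
  S[A,B] = ((-0.8)·(-2.4) + (4.2)·(3.6) + (-2.8)·(-1.4) + (-1.8)·(-2.4) + (1.2)·(2.6)) / 4 = 28.4/4 = 7.1
  S[B,B] = ((-2.4)·(-2.4) + (3.6)·(3.6) + (-1.4)·(-1.4) + (-2.4)·(-2.4) + (2.6)·(2.6)) / 4 = 33.2/4 = 8.3

S is symmetric (S[j,i] = S[i,j]). Assembling:

S = [[7.7, 7.1],
 [7.1, 8.3]]


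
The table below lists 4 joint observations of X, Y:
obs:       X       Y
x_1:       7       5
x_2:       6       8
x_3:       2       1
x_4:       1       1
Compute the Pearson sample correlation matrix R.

Step 1 — column means:
  mean(X) = (7 + 6 + 2 + 1) / 4 = 16/4 = 4
  mean(Y) = (5 + 8 + 1 + 1) / 4 = 15/4 = 3.75

Step 2 — sample variances and covariances s[i,j] = (1/(n-1)) · Σ_k (x_{k,i} - mean_i) · (x_{k,j} - mean_j), with n-1 = 3:
  s[X,X] = ((3)·(3) + (2)·(2) + (-2)·(-2) + (-3)·(-3)) / 3 = 26/3 = 8.6667
  s[X,Y] = ((3)·(1.25) + (2)·(4.25) + (-2)·(-2.75) + (-3)·(-2.75)) / 3 = 26/3 = 8.6667
  s[Y,Y] = ((1.25)·(1.25) + (4.25)·(4.25) + (-2.75)·(-2.75) + (-2.75)·(-2.75)) / 3 = 34.75/3 = 11.5833
  Sample standard deviations s_i = √(s[i,i]):
  s(X) = √(8.6667) = 2.9439
  s(Y) = √(11.5833) = 3.4034

Step 3 — r_{ij} = s_{ij} / (s_i · s_j):
  r[X,X] = 1 (diagonal).
  r[X,Y] = 8.6667 / (2.9439 · 3.4034) = 8.6667 / 10.0194 = 0.865
  r[Y,Y] = 1 (diagonal).

R is symmetric with unit diagonal. Assembling:

R = [[1, 0.865],
 [0.865, 1]]


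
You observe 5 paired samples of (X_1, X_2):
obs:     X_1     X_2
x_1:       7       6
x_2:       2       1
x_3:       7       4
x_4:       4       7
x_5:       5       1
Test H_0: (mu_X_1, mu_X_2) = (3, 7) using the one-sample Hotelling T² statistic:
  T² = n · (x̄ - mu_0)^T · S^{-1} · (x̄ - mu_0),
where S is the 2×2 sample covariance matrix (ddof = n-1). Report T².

Step 1 — sample mean vector:
  mean(X_1) = (7 + 2 + 7 + 4 + 5) / 5 = 25/5 = 5
  mean(X_2) = (6 + 1 + 4 + 7 + 1) / 5 = 19/5 = 3.8
  x̄ = (5, 3.8),  deviation x̄ - mu_0 = (5, 3.8) - (3, 7) = (2, -3.2).

Step 2 — sample covariance matrix, S[i,j] = (1/(n-1)) · Σ_k (x_{k,i} - mean_i) · (x_{k,j} - mean_j), divisor n-1 = 4:
  S[X_1,X_1] = ((2)·(2) + (-3)·(-3) + (2)·(2) + (-1)·(-1) + (0)·(0)) / 4 = 18/4 = 4.5
  S[X_1,X_2] = ((2)·(2.2) + (-3)·(-2.8) + (2)·(0.2) + (-1)·(3.2) + (0)·(-2.8)) / 4 = 10/4 = 2.5
  S[X_2,X_2] = ((2.2)·(2.2) + (-2.8)·(-2.8) + (0.2)·(0.2) + (3.2)·(3.2) + (-2.8)·(-2.8)) / 4 = 30.8/4 = 7.7
  S = [[4.5, 2.5],
 [2.5, 7.7]].

Step 3 — invert S. det(S) = 4.5·7.7 - (2.5)² = 28.4.
  S^{-1} = (1/det) · [[d, -b], [-b, a]] = [[0.2711, -0.088],
 [-0.088, 0.1585]].

Step 4 — quadratic form (x̄ - mu_0)^T · S^{-1} · (x̄ - mu_0):
  S^{-1} · (x̄ - mu_0) = (0.8239, -0.6831),
  (x̄ - mu_0)^T · [...] = (2)·(0.8239) + (-3.2)·(-0.6831) = 3.8338.

Step 5 — scale by n: T² = 5 · 3.8338 = 19.169.

T² ≈ 19.169


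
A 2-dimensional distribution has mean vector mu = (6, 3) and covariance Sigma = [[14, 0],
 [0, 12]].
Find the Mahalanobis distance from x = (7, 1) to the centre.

Step 1 — centre the observation: (x - mu) = (1, -2).

Step 2 — invert Sigma. det(Sigma) = 14·12 - (0)² = 168.
  Sigma^{-1} = (1/det) · [[d, -b], [-b, a]] = [[0.0714, 0],
 [0, 0.0833]].

Step 3 — form the quadratic (x - mu)^T · Sigma^{-1} · (x - mu):
  Sigma^{-1} · (x - mu) = (0.0714, -0.1667).
  (x - mu)^T · [Sigma^{-1} · (x - mu)] = (1)·(0.0714) + (-2)·(-0.1667) = 0.4048.

Step 4 — take square root: d = √(0.4048) ≈ 0.6362.

d(x, mu) = √(0.4048) ≈ 0.6362


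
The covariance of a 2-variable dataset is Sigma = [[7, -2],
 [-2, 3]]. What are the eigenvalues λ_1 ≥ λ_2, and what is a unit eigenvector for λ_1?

Step 1 — characteristic polynomial of 2×2 Sigma:
  det(Sigma - λI) = λ² - trace · λ + det = 0.
  trace = 7 + 3 = 10, det = 7·3 - (-2)² = 17.
Step 2 — discriminant:
  Δ = trace² - 4·det = 100 - 68 = 32.
Step 3 — eigenvalues:
  λ = (trace ± √Δ)/2 = (10 ± 5.6569)/2,
  λ_1 = 7.8284,  λ_2 = 2.1716.

Step 4 — unit eigenvector for λ_1: solve (Sigma - λ_1 I)v = 0. First row:
  (7 - 7.8284)·v_x + (-2)·v_y = 0, i.e. (-0.8284)·v_x + (-2)·v_y = 0,
  so v ∝ (b, λ_1 - a) = (-2, 0.8284); multiply by -1 so the first entry is positive: u = (2, -0.8284).
  ||u|| = √((2)² + (-0.8284)²) = √(4.6863) ≈ 2.1648,
  v_1 = u/||u|| ≈ (0.9239, -0.3827) (||v_1|| = 1).

λ_1 = 7.8284,  λ_2 = 2.1716;  v_1 ≈ (0.9239, -0.3827)
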